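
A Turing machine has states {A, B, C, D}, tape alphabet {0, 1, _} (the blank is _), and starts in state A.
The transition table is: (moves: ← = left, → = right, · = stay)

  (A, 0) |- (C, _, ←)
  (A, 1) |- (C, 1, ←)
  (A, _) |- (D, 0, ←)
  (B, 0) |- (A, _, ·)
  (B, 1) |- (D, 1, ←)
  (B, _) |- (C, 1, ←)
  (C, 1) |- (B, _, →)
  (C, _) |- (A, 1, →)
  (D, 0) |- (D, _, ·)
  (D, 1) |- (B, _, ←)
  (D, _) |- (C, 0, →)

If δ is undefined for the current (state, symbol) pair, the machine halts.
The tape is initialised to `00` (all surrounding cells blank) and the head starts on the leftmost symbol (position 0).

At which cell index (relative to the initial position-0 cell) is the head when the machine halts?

state=A head=0 tape=___[0]0   (A,0)→(C,_,←)
state=C head=-1 tape=__[_]_0   (C,_)→(A,1,→)
state=A head=0 tape=__1[_]0   (A,_)→(D,0,←)
state=D head=-1 tape=__[1]00   (D,1)→(B,_,←)
state=B head=-2 tape=_[_]_00   (B,_)→(C,1,←)
state=C head=-3 tape=[_]1_00   (C,_)→(A,1,→)
state=A head=-2 tape=1[1]_00   (A,1)→(C,1,←)
state=C head=-3 tape=[1]1_00   (C,1)→(B,_,→)
state=B head=-2 tape=_[1]_00   (B,1)→(D,1,←)
state=D head=-3 tape=[_]1_00   (D,_)→(C,0,→)
state=C head=-2 tape=0[1]_00   (C,1)→(B,_,→)
state=B head=-1 tape=0_[_]00   (B,_)→(C,1,←)
state=C head=-2 tape=0[_]100   (C,_)→(A,1,→)
state=A head=-1 tape=01[1]00   (A,1)→(C,1,←)
state=C head=-2 tape=0[1]100   (C,1)→(B,_,→)
state=B head=-1 tape=0_[1]00   (B,1)→(D,1,←)
state=D head=-2 tape=0[_]100   (D,_)→(C,0,→)
state=C head=-1 tape=00[1]00   (C,1)→(B,_,→)
state=B head=0 tape=00_[0]0   (B,0)→(A,_,·)
state=A head=0 tape=00_[_]0   (A,_)→(D,0,←)
state=D head=-1 tape=00[_]00   (D,_)→(C,0,→)
state=C head=0 tape=000[0]0
At halt the head is at cell 0.

0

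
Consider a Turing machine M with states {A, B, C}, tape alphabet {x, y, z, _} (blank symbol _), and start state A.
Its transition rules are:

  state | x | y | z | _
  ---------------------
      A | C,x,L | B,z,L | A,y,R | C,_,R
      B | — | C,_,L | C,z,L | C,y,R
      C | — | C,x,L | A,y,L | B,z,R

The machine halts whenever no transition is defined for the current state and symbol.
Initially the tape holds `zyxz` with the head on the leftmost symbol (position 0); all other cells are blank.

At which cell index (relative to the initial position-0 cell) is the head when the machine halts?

-2

state=A head=0 tape=___[z]yxz   (A,z)→(A,y,R)
state=A head=1 tape=___y[y]xz   (A,y)→(B,z,L)
state=B head=0 tape=___[y]zxz   (B,y)→(C,_,L)
state=C head=-1 tape=__[_]_zxz   (C,_)→(B,z,R)
state=B head=0 tape=__z[_]zxz   (B,_)→(C,y,R)
state=C head=1 tape=__zy[z]xz   (C,z)→(A,y,L)
state=A head=0 tape=__z[y]yxz   (A,y)→(B,z,L)
state=B head=-1 tape=__[z]zyxz   (B,z)→(C,z,L)
state=C head=-2 tape=_[_]zzyxz   (C,_)→(B,z,R)
state=B head=-1 tape=_z[z]zyxz   (B,z)→(C,z,L)
state=C head=-2 tape=_[z]zzyxz   (C,z)→(A,y,L)
state=A head=-3 tape=[_]yzzyxz   (A,_)→(C,_,R)
state=C head=-2 tape=_[y]zzyxz   (C,y)→(C,x,L)
state=C head=-3 tape=[_]xzzyxz   (C,_)→(B,z,R)
state=B head=-2 tape=z[x]zzyxz
At halt the head is at cell -2.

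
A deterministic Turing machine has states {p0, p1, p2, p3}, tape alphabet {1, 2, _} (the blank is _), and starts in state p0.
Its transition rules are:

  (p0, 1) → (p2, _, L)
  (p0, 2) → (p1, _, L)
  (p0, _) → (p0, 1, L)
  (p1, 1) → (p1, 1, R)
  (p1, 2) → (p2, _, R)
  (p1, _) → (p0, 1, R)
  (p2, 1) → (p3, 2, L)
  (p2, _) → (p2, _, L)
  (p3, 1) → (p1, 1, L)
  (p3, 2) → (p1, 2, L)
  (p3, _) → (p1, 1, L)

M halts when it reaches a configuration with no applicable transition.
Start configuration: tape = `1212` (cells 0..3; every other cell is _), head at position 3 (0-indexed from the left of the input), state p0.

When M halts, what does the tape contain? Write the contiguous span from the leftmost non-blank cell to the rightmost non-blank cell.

1_2_1

p0 | 121[2]_   read 2 → write _, move L, go to p1
p1 | 12[1]__   read 1 → write 1, move R, go to p1
p1 | 121[_]_   read _ → write 1, move R, go to p0
p0 | 1211[_]   read _ → write 1, move L, go to p0
p0 | 121[1]1   read 1 → write _, move L, go to p2
p2 | 12[1]_1   read 1 → write 2, move L, go to p3
p3 | 1[2]2_1   read 2 → write 2, move L, go to p1
p1 | [1]22_1   read 1 → write 1, move R, go to p1
p1 | 1[2]2_1   read 2 → write _, move R, go to p2
p2 | 1_[2]_1
The non-blank tape span at halt is 1_2_1.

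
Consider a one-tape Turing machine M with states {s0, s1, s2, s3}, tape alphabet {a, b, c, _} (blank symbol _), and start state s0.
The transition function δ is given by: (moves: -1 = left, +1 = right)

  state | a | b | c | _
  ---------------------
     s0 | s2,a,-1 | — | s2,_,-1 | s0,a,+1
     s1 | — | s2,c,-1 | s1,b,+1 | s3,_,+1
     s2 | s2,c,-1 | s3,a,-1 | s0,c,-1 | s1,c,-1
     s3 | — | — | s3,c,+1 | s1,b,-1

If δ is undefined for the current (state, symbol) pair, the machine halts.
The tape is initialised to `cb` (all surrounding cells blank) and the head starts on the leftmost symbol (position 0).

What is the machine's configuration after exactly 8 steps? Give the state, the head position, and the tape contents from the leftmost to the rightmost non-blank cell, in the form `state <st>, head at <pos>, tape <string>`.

state=s0 head=0 tape=__[c]b   (s0,c)→(s2,_,-1)
state=s2 head=-1 tape=_[_]_b   (s2,_)→(s1,c,-1)
state=s1 head=-2 tape=[_]c_b   (s1,_)→(s3,_,+1)
state=s3 head=-1 tape=_[c]_b   (s3,c)→(s3,c,+1)
state=s3 head=0 tape=_c[_]b   (s3,_)→(s1,b,-1)
state=s1 head=-1 tape=_[c]bb   (s1,c)→(s1,b,+1)
state=s1 head=0 tape=_b[b]b   (s1,b)→(s2,c,-1)
state=s2 head=-1 tape=_[b]cb   (s2,b)→(s3,a,-1)
state=s3 head=-2 tape=[_]acb
After 8 steps: state s3, head at -2, tape acb.

state s3, head at -2, tape acb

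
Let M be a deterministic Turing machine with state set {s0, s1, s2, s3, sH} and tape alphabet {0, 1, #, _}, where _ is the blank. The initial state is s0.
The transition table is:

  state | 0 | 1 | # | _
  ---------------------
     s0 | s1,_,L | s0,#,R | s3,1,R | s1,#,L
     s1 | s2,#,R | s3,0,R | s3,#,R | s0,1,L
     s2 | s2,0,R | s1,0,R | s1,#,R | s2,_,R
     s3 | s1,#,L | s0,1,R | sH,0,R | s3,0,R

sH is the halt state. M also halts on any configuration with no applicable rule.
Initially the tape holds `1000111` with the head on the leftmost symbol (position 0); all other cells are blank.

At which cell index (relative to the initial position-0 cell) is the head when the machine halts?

8

state=s0 head=0 tape=[1]000111__   (s0,1)→(s0,#,R)
state=s0 head=1 tape=#[0]00111__   (s0,0)→(s1,_,L)
state=s1 head=0 tape=[#]_00111__   (s1,#)→(s3,#,R)
state=s3 head=1 tape=#[_]00111__   (s3,_)→(s3,0,R)
state=s3 head=2 tape=#0[0]0111__   (s3,0)→(s1,#,L)
state=s1 head=1 tape=#[0]#0111__   (s1,0)→(s2,#,R)
state=s2 head=2 tape=##[#]0111__   (s2,#)→(s1,#,R)
state=s1 head=3 tape=###[0]111__   (s1,0)→(s2,#,R)
state=s2 head=4 tape=####[1]11__   (s2,1)→(s1,0,R)
state=s1 head=5 tape=####0[1]1__   (s1,1)→(s3,0,R)
state=s3 head=6 tape=####00[1]__   (s3,1)→(s0,1,R)
state=s0 head=7 tape=####001[_]_   (s0,_)→(s1,#,L)
state=s1 head=6 tape=####00[1]#_   (s1,1)→(s3,0,R)
state=s3 head=7 tape=####000[#]_   (s3,#)→(sH,0,R)
state=sH head=8 tape=####0000[_]
At halt the head is at cell 8.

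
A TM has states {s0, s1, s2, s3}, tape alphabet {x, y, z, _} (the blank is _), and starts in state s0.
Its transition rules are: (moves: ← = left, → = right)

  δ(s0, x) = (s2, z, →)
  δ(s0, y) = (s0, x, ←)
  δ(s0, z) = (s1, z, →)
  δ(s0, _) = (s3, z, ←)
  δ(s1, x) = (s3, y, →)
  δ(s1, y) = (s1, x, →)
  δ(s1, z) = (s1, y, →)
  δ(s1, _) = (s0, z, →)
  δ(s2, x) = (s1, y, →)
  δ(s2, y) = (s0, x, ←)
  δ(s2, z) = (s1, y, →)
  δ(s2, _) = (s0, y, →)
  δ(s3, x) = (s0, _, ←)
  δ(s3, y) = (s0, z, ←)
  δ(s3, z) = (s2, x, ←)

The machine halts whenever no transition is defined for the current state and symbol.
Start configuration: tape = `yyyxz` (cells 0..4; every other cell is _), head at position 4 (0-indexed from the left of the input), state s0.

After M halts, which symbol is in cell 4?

y

state=s0 head=4 tape=yyyx[z]__   (s0,z)→(s1,z,→)
state=s1 head=5 tape=yyyxz[_]_   (s1,_)→(s0,z,→)
state=s0 head=6 tape=yyyxzz[_]   (s0,_)→(s3,z,←)
state=s3 head=5 tape=yyyxz[z]z   (s3,z)→(s2,x,←)
state=s2 head=4 tape=yyyx[z]xz   (s2,z)→(s1,y,→)
state=s1 head=5 tape=yyyxy[x]z   (s1,x)→(s3,y,→)
state=s3 head=6 tape=yyyxyy[z]   (s3,z)→(s2,x,←)
state=s2 head=5 tape=yyyxy[y]x   (s2,y)→(s0,x,←)
state=s0 head=4 tape=yyyx[y]xx   (s0,y)→(s0,x,←)
state=s0 head=3 tape=yyy[x]xxx   (s0,x)→(s2,z,→)
state=s2 head=4 tape=yyyz[x]xx   (s2,x)→(s1,y,→)
state=s1 head=5 tape=yyyzy[x]x   (s1,x)→(s3,y,→)
state=s3 head=6 tape=yyyzyy[x]   (s3,x)→(s0,_,←)
state=s0 head=5 tape=yyyzy[y]_   (s0,y)→(s0,x,←)
state=s0 head=4 tape=yyyz[y]x_   (s0,y)→(s0,x,←)
state=s0 head=3 tape=yyy[z]xx_   (s0,z)→(s1,z,→)
state=s1 head=4 tape=yyyz[x]x_   (s1,x)→(s3,y,→)
state=s3 head=5 tape=yyyzy[x]_   (s3,x)→(s0,_,←)
state=s0 head=4 tape=yyyz[y]__   (s0,y)→(s0,x,←)
state=s0 head=3 tape=yyy[z]x__   (s0,z)→(s1,z,→)
state=s1 head=4 tape=yyyz[x]__   (s1,x)→(s3,y,→)
state=s3 head=5 tape=yyyzy[_]_
Cell 4 holds y when M halts.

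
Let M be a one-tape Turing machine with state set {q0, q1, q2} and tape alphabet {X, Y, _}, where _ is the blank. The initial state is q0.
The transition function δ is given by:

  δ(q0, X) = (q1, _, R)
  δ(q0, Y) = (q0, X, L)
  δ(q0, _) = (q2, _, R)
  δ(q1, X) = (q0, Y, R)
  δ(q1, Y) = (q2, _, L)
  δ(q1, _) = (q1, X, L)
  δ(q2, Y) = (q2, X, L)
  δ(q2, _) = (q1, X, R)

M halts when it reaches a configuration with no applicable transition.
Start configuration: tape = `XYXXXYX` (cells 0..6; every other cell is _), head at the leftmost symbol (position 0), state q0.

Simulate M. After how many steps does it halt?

12

q0 | [X]YXXXYX   read X → write _, move R, go to q1
q1 | _[Y]XXXYX   read Y → write _, move L, go to q2
q2 | [_]_XXXYX   read _ → write X, move R, go to q1
q1 | X[_]XXXYX   read _ → write X, move L, go to q1
q1 | [X]XXXXYX   read X → write Y, move R, go to q0
q0 | Y[X]XXXYX   read X → write _, move R, go to q1
q1 | Y_[X]XXYX   read X → write Y, move R, go to q0
q0 | Y_Y[X]XYX   read X → write _, move R, go to q1
q1 | Y_Y_[X]YX   read X → write Y, move R, go to q0
q0 | Y_Y_Y[Y]X   read Y → write X, move L, go to q0
q0 | Y_Y_[Y]XX   read Y → write X, move L, go to q0
q0 | Y_Y[_]XXX   read _ → write _, move R, go to q2
q2 | Y_Y_[X]XX
M halts after 12 transitions.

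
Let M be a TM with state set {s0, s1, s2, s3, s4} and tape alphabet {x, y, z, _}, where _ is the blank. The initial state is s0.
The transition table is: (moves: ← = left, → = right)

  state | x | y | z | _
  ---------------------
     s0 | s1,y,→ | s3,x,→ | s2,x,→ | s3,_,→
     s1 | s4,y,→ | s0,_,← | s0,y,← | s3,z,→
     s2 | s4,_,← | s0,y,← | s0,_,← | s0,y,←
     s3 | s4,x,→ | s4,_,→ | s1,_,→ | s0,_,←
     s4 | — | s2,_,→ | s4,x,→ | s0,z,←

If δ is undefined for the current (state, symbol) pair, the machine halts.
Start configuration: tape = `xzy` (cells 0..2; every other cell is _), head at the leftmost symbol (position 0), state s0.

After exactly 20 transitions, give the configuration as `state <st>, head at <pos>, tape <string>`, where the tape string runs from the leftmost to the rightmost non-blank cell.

state s1, head at 6, tape x____y

s0 | [x]zy____   read x → write y, move →, go to s1
s1 | y[z]y____   read z → write y, move ←, go to s0
s0 | [y]yy____   read y → write x, move →, go to s3
s3 | x[y]y____   read y → write _, move →, go to s4
s4 | x_[y]____   read y → write _, move →, go to s2
s2 | x__[_]___   read _ → write y, move ←, go to s0
s0 | x_[_]y___   read _ → write _, move →, go to s3
s3 | x__[y]___   read y → write _, move →, go to s4
s4 | x___[_]__   read _ → write z, move ←, go to s0
s0 | x__[_]z__   read _ → write _, move →, go to s3
s3 | x___[z]__   read z → write _, move →, go to s1
s1 | x____[_]_   read _ → write z, move →, go to s3
s3 | x____z[_]   read _ → write _, move ←, go to s0
s0 | x____[z]_   read z → write x, move →, go to s2
s2 | x____x[_]   read _ → write y, move ←, go to s0
s0 | x____[x]y   read x → write y, move →, go to s1
s1 | x____y[y]   read y → write _, move ←, go to s0
s0 | x____[y]_   read y → write x, move →, go to s3
s3 | x____x[_]   read _ → write _, move ←, go to s0
s0 | x____[x]_   read x → write y, move →, go to s1
s1 | x____y[_]
After 20 steps: state s1, head at 6, tape x____y.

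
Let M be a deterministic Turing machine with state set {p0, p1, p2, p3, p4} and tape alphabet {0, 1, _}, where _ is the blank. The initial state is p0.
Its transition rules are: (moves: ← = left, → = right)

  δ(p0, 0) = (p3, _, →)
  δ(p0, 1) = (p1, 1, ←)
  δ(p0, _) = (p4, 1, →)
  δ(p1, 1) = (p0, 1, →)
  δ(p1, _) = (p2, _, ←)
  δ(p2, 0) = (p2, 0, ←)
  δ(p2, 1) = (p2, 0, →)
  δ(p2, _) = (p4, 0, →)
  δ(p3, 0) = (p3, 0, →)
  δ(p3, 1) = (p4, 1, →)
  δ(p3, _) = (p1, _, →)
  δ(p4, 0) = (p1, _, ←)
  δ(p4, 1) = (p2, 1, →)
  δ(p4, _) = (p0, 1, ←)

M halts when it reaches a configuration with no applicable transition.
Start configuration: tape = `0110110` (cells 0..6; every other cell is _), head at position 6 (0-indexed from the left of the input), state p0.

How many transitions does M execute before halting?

state=p0 head=6 tape=011011[0]______   (p0,0)→(p3,_,→)
state=p3 head=7 tape=011011_[_]_____   (p3,_)→(p1,_,→)
state=p1 head=8 tape=011011__[_]____   (p1,_)→(p2,_,←)
state=p2 head=7 tape=011011_[_]_____   (p2,_)→(p4,0,→)
state=p4 head=8 tape=011011_0[_]____   (p4,_)→(p0,1,←)
state=p0 head=7 tape=011011_[0]1____   (p0,0)→(p3,_,→)
state=p3 head=8 tape=011011__[1]____   (p3,1)→(p4,1,→)
state=p4 head=9 tape=011011__1[_]___   (p4,_)→(p0,1,←)
state=p0 head=8 tape=011011__[1]1___   (p0,1)→(p1,1,←)
state=p1 head=7 tape=011011_[_]11___   (p1,_)→(p2,_,←)
state=p2 head=6 tape=011011[_]_11___   (p2,_)→(p4,0,→)
state=p4 head=7 tape=0110110[_]11___   (p4,_)→(p0,1,←)
state=p0 head=6 tape=011011[0]111___   (p0,0)→(p3,_,→)
state=p3 head=7 tape=011011_[1]11___   (p3,1)→(p4,1,→)
state=p4 head=8 tape=011011_1[1]1___   (p4,1)→(p2,1,→)
state=p2 head=9 tape=011011_11[1]___   (p2,1)→(p2,0,→)
state=p2 head=10 tape=011011_110[_]__   (p2,_)→(p4,0,→)
state=p4 head=11 tape=011011_1100[_]_   (p4,_)→(p0,1,←)
state=p0 head=10 tape=011011_110[0]1_   (p0,0)→(p3,_,→)
state=p3 head=11 tape=011011_110_[1]_   (p3,1)→(p4,1,→)
state=p4 head=12 tape=011011_110_1[_]   (p4,_)→(p0,1,←)
state=p0 head=11 tape=011011_110_[1]1   (p0,1)→(p1,1,←)
state=p1 head=10 tape=011011_110[_]11   (p1,_)→(p2,_,←)
state=p2 head=9 tape=011011_11[0]_11   (p2,0)→(p2,0,←)
state=p2 head=8 tape=011011_1[1]0_11   (p2,1)→(p2,0,→)
state=p2 head=9 tape=011011_10[0]_11   (p2,0)→(p2,0,←)
state=p2 head=8 tape=011011_1[0]0_11   (p2,0)→(p2,0,←)
state=p2 head=7 tape=011011_[1]00_11   (p2,1)→(p2,0,→)
state=p2 head=8 tape=011011_0[0]0_11   (p2,0)→(p2,0,←)
state=p2 head=7 tape=011011_[0]00_11   (p2,0)→(p2,0,←)
state=p2 head=6 tape=011011[_]000_11   (p2,_)→(p4,0,→)
state=p4 head=7 tape=0110110[0]00_11   (p4,0)→(p1,_,←)
state=p1 head=6 tape=011011[0]_00_11
M halts after 32 transitions.

32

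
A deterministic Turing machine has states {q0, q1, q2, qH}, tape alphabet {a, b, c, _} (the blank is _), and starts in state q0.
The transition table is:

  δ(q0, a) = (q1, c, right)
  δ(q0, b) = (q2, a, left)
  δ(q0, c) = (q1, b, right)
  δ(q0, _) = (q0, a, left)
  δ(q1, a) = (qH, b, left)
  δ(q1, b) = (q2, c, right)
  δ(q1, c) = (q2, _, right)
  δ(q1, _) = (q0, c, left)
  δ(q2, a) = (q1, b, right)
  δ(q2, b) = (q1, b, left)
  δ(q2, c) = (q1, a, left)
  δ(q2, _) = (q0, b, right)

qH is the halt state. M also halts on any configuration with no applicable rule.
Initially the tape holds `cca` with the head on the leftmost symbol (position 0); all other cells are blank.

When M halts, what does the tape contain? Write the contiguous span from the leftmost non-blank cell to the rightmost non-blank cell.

state=q0 head=0 tape=[c]ca___   (q0,c)→(q1,b,right)
state=q1 head=1 tape=b[c]a___   (q1,c)→(q2,_,right)
state=q2 head=2 tape=b_[a]___   (q2,a)→(q1,b,right)
state=q1 head=3 tape=b_b[_]__   (q1,_)→(q0,c,left)
state=q0 head=2 tape=b_[b]c__   (q0,b)→(q2,a,left)
state=q2 head=1 tape=b[_]ac__   (q2,_)→(q0,b,right)
state=q0 head=2 tape=bb[a]c__   (q0,a)→(q1,c,right)
state=q1 head=3 tape=bbc[c]__   (q1,c)→(q2,_,right)
state=q2 head=4 tape=bbc_[_]_   (q2,_)→(q0,b,right)
state=q0 head=5 tape=bbc_b[_]   (q0,_)→(q0,a,left)
state=q0 head=4 tape=bbc_[b]a   (q0,b)→(q2,a,left)
state=q2 head=3 tape=bbc[_]aa   (q2,_)→(q0,b,right)
state=q0 head=4 tape=bbcb[a]a   (q0,a)→(q1,c,right)
state=q1 head=5 tape=bbcbc[a]   (q1,a)→(qH,b,left)
state=qH head=4 tape=bbcb[c]b
The non-blank tape span at halt is bbcbcb.

bbcbcb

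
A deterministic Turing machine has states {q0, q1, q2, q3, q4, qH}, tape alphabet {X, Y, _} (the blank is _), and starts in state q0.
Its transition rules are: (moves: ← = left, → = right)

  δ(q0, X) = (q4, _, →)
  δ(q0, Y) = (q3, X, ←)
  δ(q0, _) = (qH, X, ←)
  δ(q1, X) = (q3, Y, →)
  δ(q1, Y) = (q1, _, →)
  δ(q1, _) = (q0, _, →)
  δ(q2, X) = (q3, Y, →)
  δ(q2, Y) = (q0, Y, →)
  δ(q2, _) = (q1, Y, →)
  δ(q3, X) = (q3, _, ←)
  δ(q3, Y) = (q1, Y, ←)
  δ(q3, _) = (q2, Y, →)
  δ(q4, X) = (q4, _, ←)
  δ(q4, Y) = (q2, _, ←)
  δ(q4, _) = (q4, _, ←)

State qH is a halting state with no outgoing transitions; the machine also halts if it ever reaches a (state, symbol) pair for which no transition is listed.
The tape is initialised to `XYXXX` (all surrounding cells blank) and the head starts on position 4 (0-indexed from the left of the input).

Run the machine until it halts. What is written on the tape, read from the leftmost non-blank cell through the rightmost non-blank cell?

q0 | XYXX[X]_   read X → write _, move →, go to q4
q4 | XYXX_[_]   read _ → write _, move ←, go to q4
q4 | XYXX[_]_   read _ → write _, move ←, go to q4
q4 | XYX[X]__   read X → write _, move ←, go to q4
q4 | XY[X]___   read X → write _, move ←, go to q4
q4 | X[Y]____   read Y → write _, move ←, go to q2
q2 | [X]_____   read X → write Y, move →, go to q3
q3 | Y[_]____   read _ → write Y, move →, go to q2
q2 | YY[_]___   read _ → write Y, move →, go to q1
q1 | YYY[_]__   read _ → write _, move →, go to q0
q0 | YYY_[_]_   read _ → write X, move ←, go to qH
qH | YYY[_]X_
The non-blank tape span at halt is YYY_X.

YYY_X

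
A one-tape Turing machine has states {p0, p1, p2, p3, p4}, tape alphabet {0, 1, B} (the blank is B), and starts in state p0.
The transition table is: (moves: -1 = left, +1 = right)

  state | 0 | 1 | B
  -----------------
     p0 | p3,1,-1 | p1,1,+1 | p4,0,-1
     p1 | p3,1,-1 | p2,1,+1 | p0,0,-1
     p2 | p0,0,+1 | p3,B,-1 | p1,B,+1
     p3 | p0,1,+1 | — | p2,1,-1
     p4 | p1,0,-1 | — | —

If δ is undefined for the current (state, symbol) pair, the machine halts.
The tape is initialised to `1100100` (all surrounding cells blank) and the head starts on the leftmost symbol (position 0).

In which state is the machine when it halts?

p3

state=p0 head=0 tape=[1]100100B   (p0,1)→(p1,1,+1)
state=p1 head=1 tape=1[1]00100B   (p1,1)→(p2,1,+1)
state=p2 head=2 tape=11[0]0100B   (p2,0)→(p0,0,+1)
state=p0 head=3 tape=110[0]100B   (p0,0)→(p3,1,-1)
state=p3 head=2 tape=11[0]1100B   (p3,0)→(p0,1,+1)
state=p0 head=3 tape=111[1]100B   (p0,1)→(p1,1,+1)
state=p1 head=4 tape=1111[1]00B   (p1,1)→(p2,1,+1)
state=p2 head=5 tape=11111[0]0B   (p2,0)→(p0,0,+1)
state=p0 head=6 tape=111110[0]B   (p0,0)→(p3,1,-1)
state=p3 head=5 tape=11111[0]1B   (p3,0)→(p0,1,+1)
state=p0 head=6 tape=111111[1]B   (p0,1)→(p1,1,+1)
state=p1 head=7 tape=1111111[B]   (p1,B)→(p0,0,-1)
state=p0 head=6 tape=111111[1]0   (p0,1)→(p1,1,+1)
state=p1 head=7 tape=1111111[0]   (p1,0)→(p3,1,-1)
state=p3 head=6 tape=111111[1]1
No transition is defined for (p3, 1); M halts in state p3.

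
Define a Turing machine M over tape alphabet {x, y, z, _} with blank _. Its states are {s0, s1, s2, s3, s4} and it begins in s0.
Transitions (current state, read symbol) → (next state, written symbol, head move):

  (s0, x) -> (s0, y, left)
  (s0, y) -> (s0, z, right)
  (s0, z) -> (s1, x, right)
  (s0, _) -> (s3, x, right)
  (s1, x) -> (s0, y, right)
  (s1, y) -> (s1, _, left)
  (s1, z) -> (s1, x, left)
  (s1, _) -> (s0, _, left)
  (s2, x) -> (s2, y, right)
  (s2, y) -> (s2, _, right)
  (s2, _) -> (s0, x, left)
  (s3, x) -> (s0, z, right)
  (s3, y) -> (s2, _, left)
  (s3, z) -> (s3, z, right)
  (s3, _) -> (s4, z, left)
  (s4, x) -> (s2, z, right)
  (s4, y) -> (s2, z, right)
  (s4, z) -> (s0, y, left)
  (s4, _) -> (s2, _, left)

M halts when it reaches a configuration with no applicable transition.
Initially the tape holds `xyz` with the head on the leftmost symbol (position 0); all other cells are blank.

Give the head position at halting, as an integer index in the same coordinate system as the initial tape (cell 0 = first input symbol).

state=s0 head=0 tape=_[x]yz__   (s0,x)→(s0,y,left)
state=s0 head=-1 tape=[_]yyz__   (s0,_)→(s3,x,right)
state=s3 head=0 tape=x[y]yz__   (s3,y)→(s2,_,left)
state=s2 head=-1 tape=[x]_yz__   (s2,x)→(s2,y,right)
state=s2 head=0 tape=y[_]yz__   (s2,_)→(s0,x,left)
state=s0 head=-1 tape=[y]xyz__   (s0,y)→(s0,z,right)
state=s0 head=0 tape=z[x]yz__   (s0,x)→(s0,y,left)
state=s0 head=-1 tape=[z]yyz__   (s0,z)→(s1,x,right)
state=s1 head=0 tape=x[y]yz__   (s1,y)→(s1,_,left)
state=s1 head=-1 tape=[x]_yz__   (s1,x)→(s0,y,right)
state=s0 head=0 tape=y[_]yz__   (s0,_)→(s3,x,right)
state=s3 head=1 tape=yx[y]z__   (s3,y)→(s2,_,left)
state=s2 head=0 tape=y[x]_z__   (s2,x)→(s2,y,right)
state=s2 head=1 tape=yy[_]z__   (s2,_)→(s0,x,left)
state=s0 head=0 tape=y[y]xz__   (s0,y)→(s0,z,right)
state=s0 head=1 tape=yz[x]z__   (s0,x)→(s0,y,left)
state=s0 head=0 tape=y[z]yz__   (s0,z)→(s1,x,right)
state=s1 head=1 tape=yx[y]z__   (s1,y)→(s1,_,left)
state=s1 head=0 tape=y[x]_z__   (s1,x)→(s0,y,right)
state=s0 head=1 tape=yy[_]z__   (s0,_)→(s3,x,right)
state=s3 head=2 tape=yyx[z]__   (s3,z)→(s3,z,right)
state=s3 head=3 tape=yyxz[_]_   (s3,_)→(s4,z,left)
state=s4 head=2 tape=yyx[z]z_   (s4,z)→(s0,y,left)
state=s0 head=1 tape=yy[x]yz_   (s0,x)→(s0,y,left)
state=s0 head=0 tape=y[y]yyz_   (s0,y)→(s0,z,right)
state=s0 head=1 tape=yz[y]yz_   (s0,y)→(s0,z,right)
state=s0 head=2 tape=yzz[y]z_   (s0,y)→(s0,z,right)
state=s0 head=3 tape=yzzz[z]_   (s0,z)→(s1,x,right)
state=s1 head=4 tape=yzzzx[_]   (s1,_)→(s0,_,left)
state=s0 head=3 tape=yzzz[x]_   (s0,x)→(s0,y,left)
state=s0 head=2 tape=yzz[z]y_   (s0,z)→(s1,x,right)
state=s1 head=3 tape=yzzx[y]_   (s1,y)→(s1,_,left)
state=s1 head=2 tape=yzz[x]__   (s1,x)→(s0,y,right)
state=s0 head=3 tape=yzzy[_]_   (s0,_)→(s3,x,right)
state=s3 head=4 tape=yzzyx[_]   (s3,_)→(s4,z,left)
state=s4 head=3 tape=yzzy[x]z   (s4,x)→(s2,z,right)
state=s2 head=4 tape=yzzyz[z]
At halt the head is at cell 4.

4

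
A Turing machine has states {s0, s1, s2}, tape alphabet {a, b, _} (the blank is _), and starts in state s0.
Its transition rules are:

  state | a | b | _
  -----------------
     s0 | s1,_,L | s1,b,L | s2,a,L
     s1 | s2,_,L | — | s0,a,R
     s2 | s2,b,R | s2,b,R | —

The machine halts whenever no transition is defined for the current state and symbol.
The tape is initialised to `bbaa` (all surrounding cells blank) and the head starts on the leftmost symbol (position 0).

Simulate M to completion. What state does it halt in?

state=s0 head=0 tape=__[b]baa   (s0,b)→(s1,b,L)
state=s1 head=-1 tape=_[_]bbaa   (s1,_)→(s0,a,R)
state=s0 head=0 tape=_a[b]baa   (s0,b)→(s1,b,L)
state=s1 head=-1 tape=_[a]bbaa   (s1,a)→(s2,_,L)
state=s2 head=-2 tape=[_]_bbaa
No transition is defined for (s2, _); M halts in state s2.

s2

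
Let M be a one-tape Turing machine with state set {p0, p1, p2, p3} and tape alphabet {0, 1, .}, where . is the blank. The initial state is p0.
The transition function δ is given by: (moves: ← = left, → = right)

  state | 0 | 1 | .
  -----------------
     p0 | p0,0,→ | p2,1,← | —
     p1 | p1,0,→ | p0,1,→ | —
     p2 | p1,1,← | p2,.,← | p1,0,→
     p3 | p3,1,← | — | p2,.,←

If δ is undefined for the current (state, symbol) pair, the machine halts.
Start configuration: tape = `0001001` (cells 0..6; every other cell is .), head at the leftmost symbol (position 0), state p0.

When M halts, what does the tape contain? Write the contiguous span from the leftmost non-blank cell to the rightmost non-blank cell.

01.1001

state=p0 head=0 tape=[0]001001   (p0,0)→(p0,0,→)
state=p0 head=1 tape=0[0]01001   (p0,0)→(p0,0,→)
state=p0 head=2 tape=00[0]1001   (p0,0)→(p0,0,→)
state=p0 head=3 tape=000[1]001   (p0,1)→(p2,1,←)
state=p2 head=2 tape=00[0]1001   (p2,0)→(p1,1,←)
state=p1 head=1 tape=0[0]11001   (p1,0)→(p1,0,→)
state=p1 head=2 tape=00[1]1001   (p1,1)→(p0,1,→)
state=p0 head=3 tape=001[1]001   (p0,1)→(p2,1,←)
state=p2 head=2 tape=00[1]1001   (p2,1)→(p2,.,←)
state=p2 head=1 tape=0[0].1001   (p2,0)→(p1,1,←)
state=p1 head=0 tape=[0]1.1001   (p1,0)→(p1,0,→)
state=p1 head=1 tape=0[1].1001   (p1,1)→(p0,1,→)
state=p0 head=2 tape=01[.]1001
The non-blank tape span at halt is 01.1001.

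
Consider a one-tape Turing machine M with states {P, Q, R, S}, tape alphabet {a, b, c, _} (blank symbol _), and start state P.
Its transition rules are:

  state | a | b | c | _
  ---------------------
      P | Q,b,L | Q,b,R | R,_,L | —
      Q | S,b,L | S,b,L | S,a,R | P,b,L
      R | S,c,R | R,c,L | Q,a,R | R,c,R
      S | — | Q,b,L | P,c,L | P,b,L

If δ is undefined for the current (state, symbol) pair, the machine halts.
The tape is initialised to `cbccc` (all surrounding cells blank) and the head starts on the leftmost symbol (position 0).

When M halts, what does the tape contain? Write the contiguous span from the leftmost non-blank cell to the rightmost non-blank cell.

cbbccc

state=P head=0 tape=__[c]bccc   (P,c)→(R,_,L)
state=R head=-1 tape=_[_]_bccc   (R,_)→(R,c,R)
state=R head=0 tape=_c[_]bccc   (R,_)→(R,c,R)
state=R head=1 tape=_cc[b]ccc   (R,b)→(R,c,L)
state=R head=0 tape=_c[c]cccc   (R,c)→(Q,a,R)
state=Q head=1 tape=_ca[c]ccc   (Q,c)→(S,a,R)
state=S head=2 tape=_caa[c]cc   (S,c)→(P,c,L)
state=P head=1 tape=_ca[a]ccc   (P,a)→(Q,b,L)
state=Q head=0 tape=_c[a]bccc   (Q,a)→(S,b,L)
state=S head=-1 tape=_[c]bbccc   (S,c)→(P,c,L)
state=P head=-2 tape=[_]cbbccc
The non-blank tape span at halt is cbbccc.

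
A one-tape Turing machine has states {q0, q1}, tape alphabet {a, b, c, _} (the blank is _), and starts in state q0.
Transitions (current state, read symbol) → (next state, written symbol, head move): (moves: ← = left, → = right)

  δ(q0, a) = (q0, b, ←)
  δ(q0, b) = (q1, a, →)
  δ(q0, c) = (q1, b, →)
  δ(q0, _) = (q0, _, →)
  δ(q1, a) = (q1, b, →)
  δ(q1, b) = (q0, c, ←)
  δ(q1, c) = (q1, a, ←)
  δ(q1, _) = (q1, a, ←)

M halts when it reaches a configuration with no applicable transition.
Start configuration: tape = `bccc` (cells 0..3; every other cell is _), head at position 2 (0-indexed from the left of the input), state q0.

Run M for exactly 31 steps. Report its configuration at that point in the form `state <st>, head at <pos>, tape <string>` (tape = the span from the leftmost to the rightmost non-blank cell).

state q1, head at 5, tape bbbbbaa

q0 | bc[c]c___   read c → write b, move →, go to q1
q1 | bcb[c]___   read c → write a, move ←, go to q1
q1 | bc[b]a___   read b → write c, move ←, go to q0
q0 | b[c]ca___   read c → write b, move →, go to q1
q1 | bb[c]a___   read c → write a, move ←, go to q1
q1 | b[b]aa___   read b → write c, move ←, go to q0
q0 | [b]caa___   read b → write a, move →, go to q1
q1 | a[c]aa___   read c → write a, move ←, go to q1
q1 | [a]aaa___   read a → write b, move →, go to q1
q1 | b[a]aa___   read a → write b, move →, go to q1
q1 | bb[a]a___   read a → write b, move →, go to q1
q1 | bbb[a]___   read a → write b, move →, go to q1
q1 | bbbb[_]__   read _ → write a, move ←, go to q1
q1 | bbb[b]a__   read b → write c, move ←, go to q0
q0 | bb[b]ca__   read b → write a, move →, go to q1
q1 | bba[c]a__   read c → write a, move ←, go to q1
q1 | bb[a]aa__   read a → write b, move →, go to q1
q1 | bbb[a]a__   read a → write b, move →, go to q1
q1 | bbbb[a]__   read a → write b, move →, go to q1
q1 | bbbbb[_]_   read _ → write a, move ←, go to q1
q1 | bbbb[b]a_   read b → write c, move ←, go to q0
q0 | bbb[b]ca_   read b → write a, move →, go to q1
q1 | bbba[c]a_   read c → write a, move ←, go to q1
q1 | bbb[a]aa_   read a → write b, move →, go to q1
q1 | bbbb[a]a_   read a → write b, move →, go to q1
q1 | bbbbb[a]_   read a → write b, move →, go to q1
q1 | bbbbbb[_]   read _ → write a, move ←, go to q1
q1 | bbbbb[b]a   read b → write c, move ←, go to q0
q0 | bbbb[b]ca   read b → write a, move →, go to q1
q1 | bbbba[c]a   read c → write a, move ←, go to q1
q1 | bbbb[a]aa   read a → write b, move →, go to q1
q1 | bbbbb[a]a
After 31 steps: state q1, head at 5, tape bbbbbaa.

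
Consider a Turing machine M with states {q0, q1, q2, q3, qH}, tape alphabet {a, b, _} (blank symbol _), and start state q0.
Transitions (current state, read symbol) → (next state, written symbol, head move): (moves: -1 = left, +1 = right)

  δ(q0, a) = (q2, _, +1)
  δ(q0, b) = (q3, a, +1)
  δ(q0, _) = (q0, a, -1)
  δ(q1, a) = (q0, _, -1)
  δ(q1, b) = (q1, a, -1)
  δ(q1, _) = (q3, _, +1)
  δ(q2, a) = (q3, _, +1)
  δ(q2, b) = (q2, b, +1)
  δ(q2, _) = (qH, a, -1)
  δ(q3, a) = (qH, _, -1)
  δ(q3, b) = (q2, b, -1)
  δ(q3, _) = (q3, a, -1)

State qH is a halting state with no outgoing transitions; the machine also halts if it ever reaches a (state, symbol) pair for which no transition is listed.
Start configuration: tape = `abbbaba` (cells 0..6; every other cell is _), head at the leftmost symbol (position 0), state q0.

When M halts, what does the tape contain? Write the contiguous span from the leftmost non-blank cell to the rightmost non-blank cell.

bbbaba

q0 | [a]bbbaba   read a → write _, move +1, go to q2
q2 | _[b]bbaba   read b → write b, move +1, go to q2
q2 | _b[b]baba   read b → write b, move +1, go to q2
q2 | _bb[b]aba   read b → write b, move +1, go to q2
q2 | _bbb[a]ba   read a → write _, move +1, go to q3
q3 | _bbb_[b]a   read b → write b, move -1, go to q2
q2 | _bbb[_]ba   read _ → write a, move -1, go to qH
qH | _bb[b]aba
The non-blank tape span at halt is bbbaba.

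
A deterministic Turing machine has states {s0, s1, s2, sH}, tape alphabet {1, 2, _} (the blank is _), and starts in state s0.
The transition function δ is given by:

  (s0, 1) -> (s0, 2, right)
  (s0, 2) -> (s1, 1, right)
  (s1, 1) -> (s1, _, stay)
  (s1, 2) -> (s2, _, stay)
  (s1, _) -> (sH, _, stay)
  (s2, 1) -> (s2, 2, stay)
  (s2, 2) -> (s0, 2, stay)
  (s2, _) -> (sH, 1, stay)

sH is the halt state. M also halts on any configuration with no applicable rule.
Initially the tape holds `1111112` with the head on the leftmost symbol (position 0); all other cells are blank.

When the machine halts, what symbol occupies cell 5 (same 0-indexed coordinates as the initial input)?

2

state=s0 head=0 tape=[1]111112_   (s0,1)→(s0,2,right)
state=s0 head=1 tape=2[1]11112_   (s0,1)→(s0,2,right)
state=s0 head=2 tape=22[1]1112_   (s0,1)→(s0,2,right)
state=s0 head=3 tape=222[1]112_   (s0,1)→(s0,2,right)
state=s0 head=4 tape=2222[1]12_   (s0,1)→(s0,2,right)
state=s0 head=5 tape=22222[1]2_   (s0,1)→(s0,2,right)
state=s0 head=6 tape=222222[2]_   (s0,2)→(s1,1,right)
state=s1 head=7 tape=2222221[_]   (s1,_)→(sH,_,stay)
state=sH head=7 tape=2222221[_]
Cell 5 holds 2 when M halts.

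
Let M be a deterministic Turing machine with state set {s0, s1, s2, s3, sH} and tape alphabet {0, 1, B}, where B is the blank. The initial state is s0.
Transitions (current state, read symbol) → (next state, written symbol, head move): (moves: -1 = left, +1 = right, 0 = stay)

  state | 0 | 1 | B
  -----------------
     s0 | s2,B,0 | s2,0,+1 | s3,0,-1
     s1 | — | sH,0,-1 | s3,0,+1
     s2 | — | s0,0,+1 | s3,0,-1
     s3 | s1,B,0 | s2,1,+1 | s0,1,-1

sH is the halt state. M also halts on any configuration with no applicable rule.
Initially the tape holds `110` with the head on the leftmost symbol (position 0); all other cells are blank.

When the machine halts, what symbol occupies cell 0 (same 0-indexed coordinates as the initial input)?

0

s0 | [1]10BB   read 1 → write 0, move +1, go to s2
s2 | 0[1]0BB   read 1 → write 0, move +1, go to s0
s0 | 00[0]BB   read 0 → write B, move 0, go to s2
s2 | 00[B]BB   read B → write 0, move -1, go to s3
s3 | 0[0]0BB   read 0 → write B, move 0, go to s1
s1 | 0[B]0BB   read B → write 0, move +1, go to s3
s3 | 00[0]BB   read 0 → write B, move 0, go to s1
s1 | 00[B]BB   read B → write 0, move +1, go to s3
s3 | 000[B]B   read B → write 1, move -1, go to s0
s0 | 00[0]1B   read 0 → write B, move 0, go to s2
s2 | 00[B]1B   read B → write 0, move -1, go to s3
s3 | 0[0]01B   read 0 → write B, move 0, go to s1
s1 | 0[B]01B   read B → write 0, move +1, go to s3
s3 | 00[0]1B   read 0 → write B, move 0, go to s1
s1 | 00[B]1B   read B → write 0, move +1, go to s3
s3 | 000[1]B   read 1 → write 1, move +1, go to s2
s2 | 0001[B]   read B → write 0, move -1, go to s3
s3 | 000[1]0   read 1 → write 1, move +1, go to s2
s2 | 0001[0]
Cell 0 holds 0 when M halts.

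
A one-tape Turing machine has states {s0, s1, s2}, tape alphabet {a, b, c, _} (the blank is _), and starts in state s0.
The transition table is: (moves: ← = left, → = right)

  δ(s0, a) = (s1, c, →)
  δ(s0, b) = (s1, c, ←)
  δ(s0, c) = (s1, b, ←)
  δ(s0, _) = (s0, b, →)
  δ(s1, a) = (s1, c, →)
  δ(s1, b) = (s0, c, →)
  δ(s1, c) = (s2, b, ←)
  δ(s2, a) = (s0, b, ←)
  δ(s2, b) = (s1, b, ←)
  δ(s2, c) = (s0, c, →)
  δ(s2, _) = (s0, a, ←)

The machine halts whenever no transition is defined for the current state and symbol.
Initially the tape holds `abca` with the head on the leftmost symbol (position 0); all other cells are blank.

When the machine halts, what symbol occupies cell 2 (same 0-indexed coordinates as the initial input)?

s0 | ___[a]bca   read a → write c, move →, go to s1
s1 | ___c[b]ca   read b → write c, move →, go to s0
s0 | ___cc[c]a   read c → write b, move ←, go to s1
s1 | ___c[c]ba   read c → write b, move ←, go to s2
s2 | ___[c]bba   read c → write c, move →, go to s0
s0 | ___c[b]ba   read b → write c, move ←, go to s1
s1 | ___[c]cba   read c → write b, move ←, go to s2
s2 | __[_]bcba   read _ → write a, move ←, go to s0
s0 | _[_]abcba   read _ → write b, move →, go to s0
s0 | _b[a]bcba   read a → write c, move →, go to s1
s1 | _bc[b]cba   read b → write c, move →, go to s0
s0 | _bcc[c]ba   read c → write b, move ←, go to s1
s1 | _bc[c]bba   read c → write b, move ←, go to s2
s2 | _b[c]bbba   read c → write c, move →, go to s0
s0 | _bc[b]bba   read b → write c, move ←, go to s1
s1 | _b[c]cbba   read c → write b, move ←, go to s2
s2 | _[b]bcbba   read b → write b, move ←, go to s1
s1 | [_]bbcbba
Cell 2 holds b when M halts.

b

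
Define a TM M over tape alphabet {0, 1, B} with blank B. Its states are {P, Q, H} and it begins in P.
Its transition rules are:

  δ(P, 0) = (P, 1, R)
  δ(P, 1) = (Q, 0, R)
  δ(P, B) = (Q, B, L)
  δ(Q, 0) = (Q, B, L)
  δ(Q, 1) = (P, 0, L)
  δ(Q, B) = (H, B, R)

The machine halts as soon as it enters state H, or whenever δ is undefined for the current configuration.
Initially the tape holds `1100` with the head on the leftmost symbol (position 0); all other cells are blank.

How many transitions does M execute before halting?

P | B[1]100B   read 1 → write 0, move R, go to Q
Q | B0[1]00B   read 1 → write 0, move L, go to P
P | B[0]000B   read 0 → write 1, move R, go to P
P | B1[0]00B   read 0 → write 1, move R, go to P
P | B11[0]0B   read 0 → write 1, move R, go to P
P | B111[0]B   read 0 → write 1, move R, go to P
P | B1111[B]   read B → write B, move L, go to Q
Q | B111[1]B   read 1 → write 0, move L, go to P
P | B11[1]0B   read 1 → write 0, move R, go to Q
Q | B110[0]B   read 0 → write B, move L, go to Q
Q | B11[0]BB   read 0 → write B, move L, go to Q
Q | B1[1]BBB   read 1 → write 0, move L, go to P
P | B[1]0BBB   read 1 → write 0, move R, go to Q
Q | B0[0]BBB   read 0 → write B, move L, go to Q
Q | B[0]BBBB   read 0 → write B, move L, go to Q
Q | [B]BBBBB   read B → write B, move R, go to H
H | B[B]BBBB
M halts after 16 transitions.

16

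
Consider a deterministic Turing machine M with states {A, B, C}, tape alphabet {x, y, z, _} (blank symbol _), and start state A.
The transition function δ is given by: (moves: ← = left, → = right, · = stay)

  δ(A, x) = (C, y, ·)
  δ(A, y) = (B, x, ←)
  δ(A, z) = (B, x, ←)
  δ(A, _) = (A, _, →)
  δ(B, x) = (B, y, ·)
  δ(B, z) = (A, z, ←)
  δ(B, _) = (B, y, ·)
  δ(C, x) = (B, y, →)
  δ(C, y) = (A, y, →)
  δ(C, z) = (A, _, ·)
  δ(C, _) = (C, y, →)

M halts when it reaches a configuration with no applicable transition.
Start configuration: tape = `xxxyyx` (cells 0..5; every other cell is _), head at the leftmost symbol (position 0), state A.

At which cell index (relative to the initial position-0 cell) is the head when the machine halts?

state=A head=0 tape=[x]xxyyx   (A,x)→(C,y,·)
state=C head=0 tape=[y]xxyyx   (C,y)→(A,y,→)
state=A head=1 tape=y[x]xyyx   (A,x)→(C,y,·)
state=C head=1 tape=y[y]xyyx   (C,y)→(A,y,→)
state=A head=2 tape=yy[x]yyx   (A,x)→(C,y,·)
state=C head=2 tape=yy[y]yyx   (C,y)→(A,y,→)
state=A head=3 tape=yyy[y]yx   (A,y)→(B,x,←)
state=B head=2 tape=yy[y]xyx
At halt the head is at cell 2.

2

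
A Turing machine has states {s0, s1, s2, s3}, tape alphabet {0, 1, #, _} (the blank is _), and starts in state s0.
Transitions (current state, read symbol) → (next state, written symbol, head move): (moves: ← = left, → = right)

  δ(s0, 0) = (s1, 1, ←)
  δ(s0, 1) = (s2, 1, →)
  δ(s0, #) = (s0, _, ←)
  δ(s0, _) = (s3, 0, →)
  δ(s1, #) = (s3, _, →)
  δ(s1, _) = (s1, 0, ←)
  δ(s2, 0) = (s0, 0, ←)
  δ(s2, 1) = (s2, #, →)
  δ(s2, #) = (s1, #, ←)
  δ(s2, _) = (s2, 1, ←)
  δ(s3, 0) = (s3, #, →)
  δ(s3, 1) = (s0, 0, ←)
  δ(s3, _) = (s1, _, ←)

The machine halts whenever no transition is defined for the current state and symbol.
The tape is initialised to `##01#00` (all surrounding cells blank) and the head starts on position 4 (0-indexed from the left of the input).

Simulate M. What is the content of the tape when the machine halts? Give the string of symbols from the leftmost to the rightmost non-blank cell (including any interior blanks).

state=s0 head=4 tape=##01[#]00   (s0,#)→(s0,_,←)
state=s0 head=3 tape=##0[1]_00   (s0,1)→(s2,1,→)
state=s2 head=4 tape=##01[_]00   (s2,_)→(s2,1,←)
state=s2 head=3 tape=##0[1]100   (s2,1)→(s2,#,→)
state=s2 head=4 tape=##0#[1]00   (s2,1)→(s2,#,→)
state=s2 head=5 tape=##0##[0]0   (s2,0)→(s0,0,←)
state=s0 head=4 tape=##0#[#]00   (s0,#)→(s0,_,←)
state=s0 head=3 tape=##0[#]_00   (s0,#)→(s0,_,←)
state=s0 head=2 tape=##[0]__00   (s0,0)→(s1,1,←)
state=s1 head=1 tape=#[#]1__00   (s1,#)→(s3,_,→)
state=s3 head=2 tape=#_[1]__00   (s3,1)→(s0,0,←)
state=s0 head=1 tape=#[_]0__00   (s0,_)→(s3,0,→)
state=s3 head=2 tape=#0[0]__00   (s3,0)→(s3,#,→)
state=s3 head=3 tape=#0#[_]_00   (s3,_)→(s1,_,←)
state=s1 head=2 tape=#0[#]__00   (s1,#)→(s3,_,→)
state=s3 head=3 tape=#0_[_]_00   (s3,_)→(s1,_,←)
state=s1 head=2 tape=#0[_]__00   (s1,_)→(s1,0,←)
state=s1 head=1 tape=#[0]0__00
The non-blank tape span at halt is #00__00.

#00__00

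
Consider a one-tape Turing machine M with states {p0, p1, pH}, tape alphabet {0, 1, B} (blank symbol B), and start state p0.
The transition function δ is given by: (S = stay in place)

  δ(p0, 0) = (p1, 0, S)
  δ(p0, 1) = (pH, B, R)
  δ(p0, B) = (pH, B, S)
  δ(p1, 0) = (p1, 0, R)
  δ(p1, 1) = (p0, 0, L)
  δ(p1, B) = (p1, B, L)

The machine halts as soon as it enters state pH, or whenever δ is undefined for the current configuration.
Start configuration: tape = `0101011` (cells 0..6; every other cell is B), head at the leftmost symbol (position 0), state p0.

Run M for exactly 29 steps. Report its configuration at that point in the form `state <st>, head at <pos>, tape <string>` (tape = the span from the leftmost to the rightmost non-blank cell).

state=p0 head=0 tape=[0]101011B   (p0,0)→(p1,0,S)
state=p1 head=0 tape=[0]101011B   (p1,0)→(p1,0,R)
state=p1 head=1 tape=0[1]01011B   (p1,1)→(p0,0,L)
state=p0 head=0 tape=[0]001011B   (p0,0)→(p1,0,S)
state=p1 head=0 tape=[0]001011B   (p1,0)→(p1,0,R)
state=p1 head=1 tape=0[0]01011B   (p1,0)→(p1,0,R)
state=p1 head=2 tape=00[0]1011B   (p1,0)→(p1,0,R)
state=p1 head=3 tape=000[1]011B   (p1,1)→(p0,0,L)
state=p0 head=2 tape=00[0]0011B   (p0,0)→(p1,0,S)
state=p1 head=2 tape=00[0]0011B   (p1,0)→(p1,0,R)
state=p1 head=3 tape=000[0]011B   (p1,0)→(p1,0,R)
state=p1 head=4 tape=0000[0]11B   (p1,0)→(p1,0,R)
state=p1 head=5 tape=00000[1]1B   (p1,1)→(p0,0,L)
state=p0 head=4 tape=0000[0]01B   (p0,0)→(p1,0,S)
state=p1 head=4 tape=0000[0]01B   (p1,0)→(p1,0,R)
state=p1 head=5 tape=00000[0]1B   (p1,0)→(p1,0,R)
state=p1 head=6 tape=000000[1]B   (p1,1)→(p0,0,L)
state=p0 head=5 tape=00000[0]0B   (p0,0)→(p1,0,S)
state=p1 head=5 tape=00000[0]0B   (p1,0)→(p1,0,R)
state=p1 head=6 tape=000000[0]B   (p1,0)→(p1,0,R)
state=p1 head=7 tape=0000000[B]   (p1,B)→(p1,B,L)
state=p1 head=6 tape=000000[0]B   (p1,0)→(p1,0,R)
state=p1 head=7 tape=0000000[B]   (p1,B)→(p1,B,L)
state=p1 head=6 tape=000000[0]B   (p1,0)→(p1,0,R)
state=p1 head=7 tape=0000000[B]   (p1,B)→(p1,B,L)
state=p1 head=6 tape=000000[0]B   (p1,0)→(p1,0,R)
state=p1 head=7 tape=0000000[B]   (p1,B)→(p1,B,L)
state=p1 head=6 tape=000000[0]B   (p1,0)→(p1,0,R)
state=p1 head=7 tape=0000000[B]   (p1,B)→(p1,B,L)
state=p1 head=6 tape=000000[0]B
After 29 steps: state p1, head at 6, tape 0000000.

state p1, head at 6, tape 0000000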